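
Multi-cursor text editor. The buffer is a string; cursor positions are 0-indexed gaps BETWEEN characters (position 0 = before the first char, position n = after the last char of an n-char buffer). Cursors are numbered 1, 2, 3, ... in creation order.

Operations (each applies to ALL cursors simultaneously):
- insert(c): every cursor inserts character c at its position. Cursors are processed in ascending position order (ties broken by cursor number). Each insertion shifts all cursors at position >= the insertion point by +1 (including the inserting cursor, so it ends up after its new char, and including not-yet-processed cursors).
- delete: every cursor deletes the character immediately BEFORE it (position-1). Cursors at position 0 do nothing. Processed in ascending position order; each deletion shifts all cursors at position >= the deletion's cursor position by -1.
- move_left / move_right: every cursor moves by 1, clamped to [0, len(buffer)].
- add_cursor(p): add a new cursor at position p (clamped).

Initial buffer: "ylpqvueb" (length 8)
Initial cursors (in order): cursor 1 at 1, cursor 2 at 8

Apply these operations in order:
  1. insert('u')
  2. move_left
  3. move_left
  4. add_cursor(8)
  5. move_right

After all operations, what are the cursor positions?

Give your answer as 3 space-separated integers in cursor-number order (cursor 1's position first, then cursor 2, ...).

Answer: 1 9 9

Derivation:
After op 1 (insert('u')): buffer="yulpqvuebu" (len 10), cursors c1@2 c2@10, authorship .1.......2
After op 2 (move_left): buffer="yulpqvuebu" (len 10), cursors c1@1 c2@9, authorship .1.......2
After op 3 (move_left): buffer="yulpqvuebu" (len 10), cursors c1@0 c2@8, authorship .1.......2
After op 4 (add_cursor(8)): buffer="yulpqvuebu" (len 10), cursors c1@0 c2@8 c3@8, authorship .1.......2
After op 5 (move_right): buffer="yulpqvuebu" (len 10), cursors c1@1 c2@9 c3@9, authorship .1.......2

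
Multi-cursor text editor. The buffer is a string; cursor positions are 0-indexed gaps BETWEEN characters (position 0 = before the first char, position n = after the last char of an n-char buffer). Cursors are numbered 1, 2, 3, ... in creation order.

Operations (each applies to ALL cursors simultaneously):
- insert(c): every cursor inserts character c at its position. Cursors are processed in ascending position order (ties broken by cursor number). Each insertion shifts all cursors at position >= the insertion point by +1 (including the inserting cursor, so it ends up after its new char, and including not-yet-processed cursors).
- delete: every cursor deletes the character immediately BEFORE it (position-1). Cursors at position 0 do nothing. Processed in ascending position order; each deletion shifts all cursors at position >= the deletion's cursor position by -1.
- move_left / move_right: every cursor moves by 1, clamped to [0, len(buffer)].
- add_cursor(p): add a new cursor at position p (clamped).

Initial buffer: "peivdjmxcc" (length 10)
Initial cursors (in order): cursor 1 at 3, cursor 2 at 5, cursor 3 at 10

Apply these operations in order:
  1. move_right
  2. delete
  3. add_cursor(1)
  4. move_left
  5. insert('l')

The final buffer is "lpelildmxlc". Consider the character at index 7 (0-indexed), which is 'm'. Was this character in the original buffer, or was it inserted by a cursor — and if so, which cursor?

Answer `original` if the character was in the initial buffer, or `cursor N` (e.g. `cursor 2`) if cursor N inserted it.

After op 1 (move_right): buffer="peivdjmxcc" (len 10), cursors c1@4 c2@6 c3@10, authorship ..........
After op 2 (delete): buffer="peidmxc" (len 7), cursors c1@3 c2@4 c3@7, authorship .......
After op 3 (add_cursor(1)): buffer="peidmxc" (len 7), cursors c4@1 c1@3 c2@4 c3@7, authorship .......
After op 4 (move_left): buffer="peidmxc" (len 7), cursors c4@0 c1@2 c2@3 c3@6, authorship .......
After op 5 (insert('l')): buffer="lpelildmxlc" (len 11), cursors c4@1 c1@4 c2@6 c3@10, authorship 4..1.2...3.
Authorship (.=original, N=cursor N): 4 . . 1 . 2 . . . 3 .
Index 7: author = original

Answer: original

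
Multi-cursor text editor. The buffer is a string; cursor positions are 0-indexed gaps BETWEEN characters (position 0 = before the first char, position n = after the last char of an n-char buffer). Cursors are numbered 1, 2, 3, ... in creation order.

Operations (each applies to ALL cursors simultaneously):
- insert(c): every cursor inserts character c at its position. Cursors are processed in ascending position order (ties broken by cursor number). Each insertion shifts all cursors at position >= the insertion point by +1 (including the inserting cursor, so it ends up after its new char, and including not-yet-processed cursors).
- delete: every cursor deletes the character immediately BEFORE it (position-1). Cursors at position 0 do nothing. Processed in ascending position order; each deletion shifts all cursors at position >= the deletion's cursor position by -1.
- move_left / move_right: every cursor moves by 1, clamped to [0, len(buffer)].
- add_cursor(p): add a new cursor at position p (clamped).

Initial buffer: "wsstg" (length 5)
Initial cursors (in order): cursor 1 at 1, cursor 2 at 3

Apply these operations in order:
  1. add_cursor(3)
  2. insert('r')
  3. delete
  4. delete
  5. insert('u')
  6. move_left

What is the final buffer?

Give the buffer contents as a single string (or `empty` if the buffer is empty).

After op 1 (add_cursor(3)): buffer="wsstg" (len 5), cursors c1@1 c2@3 c3@3, authorship .....
After op 2 (insert('r')): buffer="wrssrrtg" (len 8), cursors c1@2 c2@6 c3@6, authorship .1..23..
After op 3 (delete): buffer="wsstg" (len 5), cursors c1@1 c2@3 c3@3, authorship .....
After op 4 (delete): buffer="tg" (len 2), cursors c1@0 c2@0 c3@0, authorship ..
After op 5 (insert('u')): buffer="uuutg" (len 5), cursors c1@3 c2@3 c3@3, authorship 123..
After op 6 (move_left): buffer="uuutg" (len 5), cursors c1@2 c2@2 c3@2, authorship 123..

Answer: uuutg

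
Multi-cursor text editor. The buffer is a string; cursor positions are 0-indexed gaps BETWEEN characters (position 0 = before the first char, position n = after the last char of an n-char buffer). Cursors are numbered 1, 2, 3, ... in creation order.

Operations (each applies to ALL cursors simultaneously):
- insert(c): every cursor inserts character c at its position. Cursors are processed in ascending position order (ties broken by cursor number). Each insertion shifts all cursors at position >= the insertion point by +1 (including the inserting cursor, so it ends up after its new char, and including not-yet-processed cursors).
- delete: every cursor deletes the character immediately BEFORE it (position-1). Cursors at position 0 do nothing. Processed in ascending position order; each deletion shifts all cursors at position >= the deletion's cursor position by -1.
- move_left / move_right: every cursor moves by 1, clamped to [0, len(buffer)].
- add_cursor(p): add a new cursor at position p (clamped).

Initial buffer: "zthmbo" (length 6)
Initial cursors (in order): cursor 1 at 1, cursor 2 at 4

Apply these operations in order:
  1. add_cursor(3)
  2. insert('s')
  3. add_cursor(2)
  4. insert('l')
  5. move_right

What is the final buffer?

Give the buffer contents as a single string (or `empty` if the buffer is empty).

After op 1 (add_cursor(3)): buffer="zthmbo" (len 6), cursors c1@1 c3@3 c2@4, authorship ......
After op 2 (insert('s')): buffer="zsthsmsbo" (len 9), cursors c1@2 c3@5 c2@7, authorship .1..3.2..
After op 3 (add_cursor(2)): buffer="zsthsmsbo" (len 9), cursors c1@2 c4@2 c3@5 c2@7, authorship .1..3.2..
After op 4 (insert('l')): buffer="zsllthslmslbo" (len 13), cursors c1@4 c4@4 c3@8 c2@11, authorship .114..33.22..
After op 5 (move_right): buffer="zsllthslmslbo" (len 13), cursors c1@5 c4@5 c3@9 c2@12, authorship .114..33.22..

Answer: zsllthslmslbo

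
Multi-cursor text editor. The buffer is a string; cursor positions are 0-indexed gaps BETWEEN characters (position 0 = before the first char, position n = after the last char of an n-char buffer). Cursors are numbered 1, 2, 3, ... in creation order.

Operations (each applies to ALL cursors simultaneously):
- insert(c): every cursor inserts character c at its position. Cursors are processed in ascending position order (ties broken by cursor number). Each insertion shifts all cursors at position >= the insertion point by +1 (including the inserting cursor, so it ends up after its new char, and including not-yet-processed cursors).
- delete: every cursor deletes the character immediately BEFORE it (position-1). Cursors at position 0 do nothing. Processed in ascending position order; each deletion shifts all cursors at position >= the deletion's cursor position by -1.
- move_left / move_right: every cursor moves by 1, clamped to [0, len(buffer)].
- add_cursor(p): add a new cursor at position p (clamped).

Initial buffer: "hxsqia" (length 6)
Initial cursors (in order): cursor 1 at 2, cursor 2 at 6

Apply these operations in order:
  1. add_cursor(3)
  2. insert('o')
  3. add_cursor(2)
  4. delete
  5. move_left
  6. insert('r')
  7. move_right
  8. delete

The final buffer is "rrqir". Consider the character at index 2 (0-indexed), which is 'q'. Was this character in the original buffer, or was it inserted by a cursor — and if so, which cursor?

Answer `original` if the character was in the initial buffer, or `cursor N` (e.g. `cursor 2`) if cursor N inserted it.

Answer: original

Derivation:
After op 1 (add_cursor(3)): buffer="hxsqia" (len 6), cursors c1@2 c3@3 c2@6, authorship ......
After op 2 (insert('o')): buffer="hxosoqiao" (len 9), cursors c1@3 c3@5 c2@9, authorship ..1.3...2
After op 3 (add_cursor(2)): buffer="hxosoqiao" (len 9), cursors c4@2 c1@3 c3@5 c2@9, authorship ..1.3...2
After op 4 (delete): buffer="hsqia" (len 5), cursors c1@1 c4@1 c3@2 c2@5, authorship .....
After op 5 (move_left): buffer="hsqia" (len 5), cursors c1@0 c4@0 c3@1 c2@4, authorship .....
After op 6 (insert('r')): buffer="rrhrsqira" (len 9), cursors c1@2 c4@2 c3@4 c2@8, authorship 14.3...2.
After op 7 (move_right): buffer="rrhrsqira" (len 9), cursors c1@3 c4@3 c3@5 c2@9, authorship 14.3...2.
After op 8 (delete): buffer="rrqir" (len 5), cursors c1@1 c4@1 c3@2 c2@5, authorship 13..2
Authorship (.=original, N=cursor N): 1 3 . . 2
Index 2: author = original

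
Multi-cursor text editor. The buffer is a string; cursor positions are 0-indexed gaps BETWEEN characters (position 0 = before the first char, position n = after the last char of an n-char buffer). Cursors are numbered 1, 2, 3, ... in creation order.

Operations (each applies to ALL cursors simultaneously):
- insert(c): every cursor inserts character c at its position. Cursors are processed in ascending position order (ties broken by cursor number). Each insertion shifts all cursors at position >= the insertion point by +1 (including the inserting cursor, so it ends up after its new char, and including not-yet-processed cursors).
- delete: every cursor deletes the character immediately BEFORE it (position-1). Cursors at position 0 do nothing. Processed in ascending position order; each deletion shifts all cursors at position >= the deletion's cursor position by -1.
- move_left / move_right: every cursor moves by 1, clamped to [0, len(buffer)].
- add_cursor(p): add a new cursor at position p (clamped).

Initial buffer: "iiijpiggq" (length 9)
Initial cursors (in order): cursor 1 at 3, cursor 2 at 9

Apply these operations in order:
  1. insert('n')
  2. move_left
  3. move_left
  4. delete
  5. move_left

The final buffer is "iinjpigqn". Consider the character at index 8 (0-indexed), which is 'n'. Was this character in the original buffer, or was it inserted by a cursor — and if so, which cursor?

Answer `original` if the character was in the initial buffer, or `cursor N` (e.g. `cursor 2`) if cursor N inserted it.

Answer: cursor 2

Derivation:
After op 1 (insert('n')): buffer="iiinjpiggqn" (len 11), cursors c1@4 c2@11, authorship ...1......2
After op 2 (move_left): buffer="iiinjpiggqn" (len 11), cursors c1@3 c2@10, authorship ...1......2
After op 3 (move_left): buffer="iiinjpiggqn" (len 11), cursors c1@2 c2@9, authorship ...1......2
After op 4 (delete): buffer="iinjpigqn" (len 9), cursors c1@1 c2@7, authorship ..1.....2
After op 5 (move_left): buffer="iinjpigqn" (len 9), cursors c1@0 c2@6, authorship ..1.....2
Authorship (.=original, N=cursor N): . . 1 . . . . . 2
Index 8: author = 2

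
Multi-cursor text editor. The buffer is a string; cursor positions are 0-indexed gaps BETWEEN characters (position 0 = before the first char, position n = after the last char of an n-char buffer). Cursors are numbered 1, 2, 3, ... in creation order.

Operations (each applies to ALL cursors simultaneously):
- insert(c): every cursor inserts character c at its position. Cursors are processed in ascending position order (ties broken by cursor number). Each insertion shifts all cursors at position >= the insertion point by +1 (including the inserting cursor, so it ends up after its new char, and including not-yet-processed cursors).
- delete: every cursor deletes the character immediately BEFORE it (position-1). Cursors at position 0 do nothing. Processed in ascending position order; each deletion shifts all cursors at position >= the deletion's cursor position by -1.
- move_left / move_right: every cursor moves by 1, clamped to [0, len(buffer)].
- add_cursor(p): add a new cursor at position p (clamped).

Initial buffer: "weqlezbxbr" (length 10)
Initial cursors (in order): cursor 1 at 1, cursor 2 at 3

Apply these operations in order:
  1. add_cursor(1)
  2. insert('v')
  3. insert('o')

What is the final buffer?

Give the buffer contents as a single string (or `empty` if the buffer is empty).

Answer: wvvooeqvolezbxbr

Derivation:
After op 1 (add_cursor(1)): buffer="weqlezbxbr" (len 10), cursors c1@1 c3@1 c2@3, authorship ..........
After op 2 (insert('v')): buffer="wvveqvlezbxbr" (len 13), cursors c1@3 c3@3 c2@6, authorship .13..2.......
After op 3 (insert('o')): buffer="wvvooeqvolezbxbr" (len 16), cursors c1@5 c3@5 c2@9, authorship .1313..22.......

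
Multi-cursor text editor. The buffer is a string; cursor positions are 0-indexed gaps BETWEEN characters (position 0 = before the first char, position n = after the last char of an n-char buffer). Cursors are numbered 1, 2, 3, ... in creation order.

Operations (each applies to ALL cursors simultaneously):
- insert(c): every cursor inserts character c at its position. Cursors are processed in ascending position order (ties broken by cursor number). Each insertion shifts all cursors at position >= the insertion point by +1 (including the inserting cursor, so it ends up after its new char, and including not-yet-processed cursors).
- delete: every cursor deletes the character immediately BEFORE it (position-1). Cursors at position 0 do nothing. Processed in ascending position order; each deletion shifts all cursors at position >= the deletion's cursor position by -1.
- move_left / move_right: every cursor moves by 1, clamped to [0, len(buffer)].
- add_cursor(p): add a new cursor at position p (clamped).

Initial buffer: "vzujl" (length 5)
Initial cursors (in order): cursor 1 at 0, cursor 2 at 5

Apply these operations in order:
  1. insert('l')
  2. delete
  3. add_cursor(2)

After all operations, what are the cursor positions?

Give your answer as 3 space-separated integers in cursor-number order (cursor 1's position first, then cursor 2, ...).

Answer: 0 5 2

Derivation:
After op 1 (insert('l')): buffer="lvzujll" (len 7), cursors c1@1 c2@7, authorship 1.....2
After op 2 (delete): buffer="vzujl" (len 5), cursors c1@0 c2@5, authorship .....
After op 3 (add_cursor(2)): buffer="vzujl" (len 5), cursors c1@0 c3@2 c2@5, authorship .....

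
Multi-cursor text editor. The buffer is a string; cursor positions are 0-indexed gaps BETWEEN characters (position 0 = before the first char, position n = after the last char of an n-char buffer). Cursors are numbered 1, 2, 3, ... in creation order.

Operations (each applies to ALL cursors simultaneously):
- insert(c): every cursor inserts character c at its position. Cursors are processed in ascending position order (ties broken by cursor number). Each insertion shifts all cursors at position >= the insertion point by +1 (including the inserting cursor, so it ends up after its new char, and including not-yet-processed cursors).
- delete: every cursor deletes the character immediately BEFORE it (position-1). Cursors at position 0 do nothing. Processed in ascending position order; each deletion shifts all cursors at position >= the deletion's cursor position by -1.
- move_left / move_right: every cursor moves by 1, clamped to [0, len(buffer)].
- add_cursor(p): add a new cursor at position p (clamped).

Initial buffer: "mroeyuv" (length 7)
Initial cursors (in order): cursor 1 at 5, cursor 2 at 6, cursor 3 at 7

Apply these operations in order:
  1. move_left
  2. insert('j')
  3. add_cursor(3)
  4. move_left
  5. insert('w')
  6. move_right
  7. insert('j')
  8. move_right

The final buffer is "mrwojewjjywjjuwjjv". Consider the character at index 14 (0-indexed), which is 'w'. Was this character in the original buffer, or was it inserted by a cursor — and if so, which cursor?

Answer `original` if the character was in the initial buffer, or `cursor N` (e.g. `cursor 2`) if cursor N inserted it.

After op 1 (move_left): buffer="mroeyuv" (len 7), cursors c1@4 c2@5 c3@6, authorship .......
After op 2 (insert('j')): buffer="mroejyjujv" (len 10), cursors c1@5 c2@7 c3@9, authorship ....1.2.3.
After op 3 (add_cursor(3)): buffer="mroejyjujv" (len 10), cursors c4@3 c1@5 c2@7 c3@9, authorship ....1.2.3.
After op 4 (move_left): buffer="mroejyjujv" (len 10), cursors c4@2 c1@4 c2@6 c3@8, authorship ....1.2.3.
After op 5 (insert('w')): buffer="mrwoewjywjuwjv" (len 14), cursors c4@3 c1@6 c2@9 c3@12, authorship ..4..11.22.33.
After op 6 (move_right): buffer="mrwoewjywjuwjv" (len 14), cursors c4@4 c1@7 c2@10 c3@13, authorship ..4..11.22.33.
After op 7 (insert('j')): buffer="mrwojewjjywjjuwjjv" (len 18), cursors c4@5 c1@9 c2@13 c3@17, authorship ..4.4.111.222.333.
After op 8 (move_right): buffer="mrwojewjjywjjuwjjv" (len 18), cursors c4@6 c1@10 c2@14 c3@18, authorship ..4.4.111.222.333.
Authorship (.=original, N=cursor N): . . 4 . 4 . 1 1 1 . 2 2 2 . 3 3 3 .
Index 14: author = 3

Answer: cursor 3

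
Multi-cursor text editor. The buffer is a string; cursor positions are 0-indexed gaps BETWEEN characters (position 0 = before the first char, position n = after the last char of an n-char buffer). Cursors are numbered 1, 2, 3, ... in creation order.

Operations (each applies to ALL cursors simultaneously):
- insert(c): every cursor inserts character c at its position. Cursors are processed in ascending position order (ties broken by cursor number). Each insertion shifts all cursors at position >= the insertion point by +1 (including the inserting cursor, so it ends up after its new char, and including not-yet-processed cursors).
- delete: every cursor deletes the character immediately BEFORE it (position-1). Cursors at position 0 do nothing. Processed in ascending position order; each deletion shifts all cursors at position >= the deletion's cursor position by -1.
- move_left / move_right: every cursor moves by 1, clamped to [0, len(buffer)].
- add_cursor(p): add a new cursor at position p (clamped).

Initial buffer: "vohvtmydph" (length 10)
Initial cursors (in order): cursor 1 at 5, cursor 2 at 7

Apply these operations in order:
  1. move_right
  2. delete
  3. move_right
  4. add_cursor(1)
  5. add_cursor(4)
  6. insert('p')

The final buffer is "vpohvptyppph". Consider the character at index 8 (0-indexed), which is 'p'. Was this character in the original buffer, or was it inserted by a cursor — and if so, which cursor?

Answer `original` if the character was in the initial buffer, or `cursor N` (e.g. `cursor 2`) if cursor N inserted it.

Answer: cursor 1

Derivation:
After op 1 (move_right): buffer="vohvtmydph" (len 10), cursors c1@6 c2@8, authorship ..........
After op 2 (delete): buffer="vohvtyph" (len 8), cursors c1@5 c2@6, authorship ........
After op 3 (move_right): buffer="vohvtyph" (len 8), cursors c1@6 c2@7, authorship ........
After op 4 (add_cursor(1)): buffer="vohvtyph" (len 8), cursors c3@1 c1@6 c2@7, authorship ........
After op 5 (add_cursor(4)): buffer="vohvtyph" (len 8), cursors c3@1 c4@4 c1@6 c2@7, authorship ........
After op 6 (insert('p')): buffer="vpohvptyppph" (len 12), cursors c3@2 c4@6 c1@9 c2@11, authorship .3...4..1.2.
Authorship (.=original, N=cursor N): . 3 . . . 4 . . 1 . 2 .
Index 8: author = 1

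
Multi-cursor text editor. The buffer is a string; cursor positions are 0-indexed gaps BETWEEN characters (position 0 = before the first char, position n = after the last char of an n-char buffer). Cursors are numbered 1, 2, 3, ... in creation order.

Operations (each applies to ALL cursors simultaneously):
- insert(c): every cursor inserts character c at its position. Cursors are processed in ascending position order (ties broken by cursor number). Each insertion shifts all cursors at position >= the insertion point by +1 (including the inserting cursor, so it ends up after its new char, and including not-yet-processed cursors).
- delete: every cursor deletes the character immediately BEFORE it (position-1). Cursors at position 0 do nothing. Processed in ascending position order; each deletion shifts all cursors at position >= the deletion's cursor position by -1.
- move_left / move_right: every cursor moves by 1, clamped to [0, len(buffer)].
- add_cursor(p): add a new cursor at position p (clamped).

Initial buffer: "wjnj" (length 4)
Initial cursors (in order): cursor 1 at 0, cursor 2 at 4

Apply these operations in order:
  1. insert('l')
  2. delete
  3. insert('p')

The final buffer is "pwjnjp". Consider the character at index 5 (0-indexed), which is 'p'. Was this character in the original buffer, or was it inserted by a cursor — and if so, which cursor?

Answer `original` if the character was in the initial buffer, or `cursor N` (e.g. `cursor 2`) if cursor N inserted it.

Answer: cursor 2

Derivation:
After op 1 (insert('l')): buffer="lwjnjl" (len 6), cursors c1@1 c2@6, authorship 1....2
After op 2 (delete): buffer="wjnj" (len 4), cursors c1@0 c2@4, authorship ....
After op 3 (insert('p')): buffer="pwjnjp" (len 6), cursors c1@1 c2@6, authorship 1....2
Authorship (.=original, N=cursor N): 1 . . . . 2
Index 5: author = 2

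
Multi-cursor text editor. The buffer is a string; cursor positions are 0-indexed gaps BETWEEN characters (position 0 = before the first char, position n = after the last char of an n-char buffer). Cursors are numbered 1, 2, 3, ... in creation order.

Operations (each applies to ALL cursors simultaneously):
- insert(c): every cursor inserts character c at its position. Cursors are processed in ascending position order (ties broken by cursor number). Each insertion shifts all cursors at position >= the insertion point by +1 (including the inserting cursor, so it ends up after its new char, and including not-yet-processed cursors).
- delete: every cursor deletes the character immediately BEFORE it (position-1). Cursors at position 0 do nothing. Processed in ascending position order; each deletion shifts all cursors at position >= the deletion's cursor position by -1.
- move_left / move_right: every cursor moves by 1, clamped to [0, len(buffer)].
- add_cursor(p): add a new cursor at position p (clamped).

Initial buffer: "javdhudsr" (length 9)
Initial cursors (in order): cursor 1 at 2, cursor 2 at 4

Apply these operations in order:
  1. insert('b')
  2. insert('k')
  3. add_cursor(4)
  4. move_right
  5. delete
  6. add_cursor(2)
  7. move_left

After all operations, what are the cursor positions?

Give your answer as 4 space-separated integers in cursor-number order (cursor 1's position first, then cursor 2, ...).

After op 1 (insert('b')): buffer="jabvdbhudsr" (len 11), cursors c1@3 c2@6, authorship ..1..2.....
After op 2 (insert('k')): buffer="jabkvdbkhudsr" (len 13), cursors c1@4 c2@8, authorship ..11..22.....
After op 3 (add_cursor(4)): buffer="jabkvdbkhudsr" (len 13), cursors c1@4 c3@4 c2@8, authorship ..11..22.....
After op 4 (move_right): buffer="jabkvdbkhudsr" (len 13), cursors c1@5 c3@5 c2@9, authorship ..11..22.....
After op 5 (delete): buffer="jabdbkudsr" (len 10), cursors c1@3 c3@3 c2@6, authorship ..1.22....
After op 6 (add_cursor(2)): buffer="jabdbkudsr" (len 10), cursors c4@2 c1@3 c3@3 c2@6, authorship ..1.22....
After op 7 (move_left): buffer="jabdbkudsr" (len 10), cursors c4@1 c1@2 c3@2 c2@5, authorship ..1.22....

Answer: 2 5 2 1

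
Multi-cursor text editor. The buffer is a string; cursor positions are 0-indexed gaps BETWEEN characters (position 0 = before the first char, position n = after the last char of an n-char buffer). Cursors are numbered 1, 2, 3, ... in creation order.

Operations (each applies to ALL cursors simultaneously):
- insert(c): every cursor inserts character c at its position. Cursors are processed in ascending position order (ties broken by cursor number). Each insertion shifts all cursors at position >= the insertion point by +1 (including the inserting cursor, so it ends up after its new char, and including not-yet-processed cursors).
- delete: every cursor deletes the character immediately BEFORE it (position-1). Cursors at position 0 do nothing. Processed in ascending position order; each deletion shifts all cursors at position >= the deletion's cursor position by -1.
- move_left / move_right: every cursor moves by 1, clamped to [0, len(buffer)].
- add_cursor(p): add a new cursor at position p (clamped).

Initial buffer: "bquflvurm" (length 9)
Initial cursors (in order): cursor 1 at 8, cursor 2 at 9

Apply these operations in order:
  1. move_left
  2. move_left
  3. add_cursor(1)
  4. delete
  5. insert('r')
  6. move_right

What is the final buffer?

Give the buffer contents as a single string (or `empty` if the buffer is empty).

After op 1 (move_left): buffer="bquflvurm" (len 9), cursors c1@7 c2@8, authorship .........
After op 2 (move_left): buffer="bquflvurm" (len 9), cursors c1@6 c2@7, authorship .........
After op 3 (add_cursor(1)): buffer="bquflvurm" (len 9), cursors c3@1 c1@6 c2@7, authorship .........
After op 4 (delete): buffer="quflrm" (len 6), cursors c3@0 c1@4 c2@4, authorship ......
After op 5 (insert('r')): buffer="rquflrrrm" (len 9), cursors c3@1 c1@7 c2@7, authorship 3....12..
After op 6 (move_right): buffer="rquflrrrm" (len 9), cursors c3@2 c1@8 c2@8, authorship 3....12..

Answer: rquflrrrm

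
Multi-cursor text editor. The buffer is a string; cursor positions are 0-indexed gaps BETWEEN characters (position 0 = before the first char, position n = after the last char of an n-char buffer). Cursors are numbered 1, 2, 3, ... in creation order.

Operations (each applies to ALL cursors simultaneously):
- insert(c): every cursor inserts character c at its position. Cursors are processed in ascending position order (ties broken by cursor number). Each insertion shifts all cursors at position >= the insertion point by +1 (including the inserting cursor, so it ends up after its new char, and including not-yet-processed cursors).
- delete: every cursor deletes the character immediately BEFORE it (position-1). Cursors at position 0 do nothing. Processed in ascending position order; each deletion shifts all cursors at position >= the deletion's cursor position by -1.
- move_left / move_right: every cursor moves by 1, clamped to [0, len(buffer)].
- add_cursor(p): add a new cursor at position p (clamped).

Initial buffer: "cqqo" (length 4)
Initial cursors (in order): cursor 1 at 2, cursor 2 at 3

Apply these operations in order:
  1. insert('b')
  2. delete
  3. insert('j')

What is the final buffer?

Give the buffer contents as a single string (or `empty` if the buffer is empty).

After op 1 (insert('b')): buffer="cqbqbo" (len 6), cursors c1@3 c2@5, authorship ..1.2.
After op 2 (delete): buffer="cqqo" (len 4), cursors c1@2 c2@3, authorship ....
After op 3 (insert('j')): buffer="cqjqjo" (len 6), cursors c1@3 c2@5, authorship ..1.2.

Answer: cqjqjo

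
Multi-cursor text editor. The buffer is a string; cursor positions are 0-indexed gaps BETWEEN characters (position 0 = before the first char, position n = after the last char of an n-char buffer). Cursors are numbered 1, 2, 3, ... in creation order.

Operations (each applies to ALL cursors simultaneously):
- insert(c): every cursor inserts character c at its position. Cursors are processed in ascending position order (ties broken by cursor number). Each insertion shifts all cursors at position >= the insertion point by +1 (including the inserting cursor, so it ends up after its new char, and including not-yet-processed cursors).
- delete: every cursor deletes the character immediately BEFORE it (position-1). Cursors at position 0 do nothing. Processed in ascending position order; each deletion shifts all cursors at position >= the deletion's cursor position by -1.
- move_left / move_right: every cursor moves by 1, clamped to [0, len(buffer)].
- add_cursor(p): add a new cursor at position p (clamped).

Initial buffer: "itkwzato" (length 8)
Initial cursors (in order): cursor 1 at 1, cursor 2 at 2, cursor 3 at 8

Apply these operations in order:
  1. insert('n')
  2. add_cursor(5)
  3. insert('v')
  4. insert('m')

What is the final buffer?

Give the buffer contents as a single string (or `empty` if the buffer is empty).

After op 1 (insert('n')): buffer="intnkwzaton" (len 11), cursors c1@2 c2@4 c3@11, authorship .1.2......3
After op 2 (add_cursor(5)): buffer="intnkwzaton" (len 11), cursors c1@2 c2@4 c4@5 c3@11, authorship .1.2......3
After op 3 (insert('v')): buffer="invtnvkvwzatonv" (len 15), cursors c1@3 c2@6 c4@8 c3@15, authorship .11.22.4.....33
After op 4 (insert('m')): buffer="invmtnvmkvmwzatonvm" (len 19), cursors c1@4 c2@8 c4@11 c3@19, authorship .111.222.44.....333

Answer: invmtnvmkvmwzatonvm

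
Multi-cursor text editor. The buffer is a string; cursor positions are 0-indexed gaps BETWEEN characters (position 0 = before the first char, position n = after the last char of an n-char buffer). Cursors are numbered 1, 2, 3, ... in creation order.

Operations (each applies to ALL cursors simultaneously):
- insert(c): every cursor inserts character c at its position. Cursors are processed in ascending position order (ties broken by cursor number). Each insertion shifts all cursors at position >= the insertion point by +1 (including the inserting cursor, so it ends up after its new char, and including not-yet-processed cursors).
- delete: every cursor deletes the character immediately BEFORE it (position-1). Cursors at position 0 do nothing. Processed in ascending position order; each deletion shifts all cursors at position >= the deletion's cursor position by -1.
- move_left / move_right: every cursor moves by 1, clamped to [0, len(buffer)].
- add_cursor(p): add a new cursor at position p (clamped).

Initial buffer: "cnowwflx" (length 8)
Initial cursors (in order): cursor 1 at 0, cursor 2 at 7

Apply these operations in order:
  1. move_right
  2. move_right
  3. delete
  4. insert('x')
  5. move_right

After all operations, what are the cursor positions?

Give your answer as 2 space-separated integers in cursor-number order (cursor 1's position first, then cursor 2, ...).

After op 1 (move_right): buffer="cnowwflx" (len 8), cursors c1@1 c2@8, authorship ........
After op 2 (move_right): buffer="cnowwflx" (len 8), cursors c1@2 c2@8, authorship ........
After op 3 (delete): buffer="cowwfl" (len 6), cursors c1@1 c2@6, authorship ......
After op 4 (insert('x')): buffer="cxowwflx" (len 8), cursors c1@2 c2@8, authorship .1.....2
After op 5 (move_right): buffer="cxowwflx" (len 8), cursors c1@3 c2@8, authorship .1.....2

Answer: 3 8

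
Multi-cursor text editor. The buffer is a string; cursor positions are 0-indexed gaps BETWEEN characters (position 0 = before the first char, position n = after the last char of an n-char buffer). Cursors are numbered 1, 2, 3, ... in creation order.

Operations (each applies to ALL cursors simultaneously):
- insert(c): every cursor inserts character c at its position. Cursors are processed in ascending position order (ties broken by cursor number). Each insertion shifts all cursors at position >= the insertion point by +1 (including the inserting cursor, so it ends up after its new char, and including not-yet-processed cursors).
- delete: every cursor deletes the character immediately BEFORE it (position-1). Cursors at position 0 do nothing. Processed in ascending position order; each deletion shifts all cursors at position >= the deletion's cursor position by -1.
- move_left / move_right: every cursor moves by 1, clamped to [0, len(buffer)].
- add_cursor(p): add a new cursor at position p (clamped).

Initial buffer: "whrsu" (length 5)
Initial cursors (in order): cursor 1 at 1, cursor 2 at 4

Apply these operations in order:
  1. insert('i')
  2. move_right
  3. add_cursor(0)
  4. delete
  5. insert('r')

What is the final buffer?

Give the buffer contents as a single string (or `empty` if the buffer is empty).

Answer: rwirrsir

Derivation:
After op 1 (insert('i')): buffer="wihrsiu" (len 7), cursors c1@2 c2@6, authorship .1...2.
After op 2 (move_right): buffer="wihrsiu" (len 7), cursors c1@3 c2@7, authorship .1...2.
After op 3 (add_cursor(0)): buffer="wihrsiu" (len 7), cursors c3@0 c1@3 c2@7, authorship .1...2.
After op 4 (delete): buffer="wirsi" (len 5), cursors c3@0 c1@2 c2@5, authorship .1..2
After op 5 (insert('r')): buffer="rwirrsir" (len 8), cursors c3@1 c1@4 c2@8, authorship 3.11..22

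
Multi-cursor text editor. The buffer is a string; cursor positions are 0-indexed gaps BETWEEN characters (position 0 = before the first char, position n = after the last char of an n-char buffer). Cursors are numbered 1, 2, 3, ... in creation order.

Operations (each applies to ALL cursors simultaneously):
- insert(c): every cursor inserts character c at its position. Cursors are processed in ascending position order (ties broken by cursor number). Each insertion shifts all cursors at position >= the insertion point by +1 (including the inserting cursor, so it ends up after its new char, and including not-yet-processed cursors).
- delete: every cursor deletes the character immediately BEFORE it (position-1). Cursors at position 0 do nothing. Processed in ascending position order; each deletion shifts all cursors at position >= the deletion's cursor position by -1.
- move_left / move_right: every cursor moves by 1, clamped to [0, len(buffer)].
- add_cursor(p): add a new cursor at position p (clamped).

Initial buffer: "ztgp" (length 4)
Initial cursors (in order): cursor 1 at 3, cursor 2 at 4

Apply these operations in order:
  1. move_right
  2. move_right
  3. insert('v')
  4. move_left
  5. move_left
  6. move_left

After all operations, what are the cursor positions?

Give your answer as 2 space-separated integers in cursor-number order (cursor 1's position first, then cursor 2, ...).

Answer: 3 3

Derivation:
After op 1 (move_right): buffer="ztgp" (len 4), cursors c1@4 c2@4, authorship ....
After op 2 (move_right): buffer="ztgp" (len 4), cursors c1@4 c2@4, authorship ....
After op 3 (insert('v')): buffer="ztgpvv" (len 6), cursors c1@6 c2@6, authorship ....12
After op 4 (move_left): buffer="ztgpvv" (len 6), cursors c1@5 c2@5, authorship ....12
After op 5 (move_left): buffer="ztgpvv" (len 6), cursors c1@4 c2@4, authorship ....12
After op 6 (move_left): buffer="ztgpvv" (len 6), cursors c1@3 c2@3, authorship ....12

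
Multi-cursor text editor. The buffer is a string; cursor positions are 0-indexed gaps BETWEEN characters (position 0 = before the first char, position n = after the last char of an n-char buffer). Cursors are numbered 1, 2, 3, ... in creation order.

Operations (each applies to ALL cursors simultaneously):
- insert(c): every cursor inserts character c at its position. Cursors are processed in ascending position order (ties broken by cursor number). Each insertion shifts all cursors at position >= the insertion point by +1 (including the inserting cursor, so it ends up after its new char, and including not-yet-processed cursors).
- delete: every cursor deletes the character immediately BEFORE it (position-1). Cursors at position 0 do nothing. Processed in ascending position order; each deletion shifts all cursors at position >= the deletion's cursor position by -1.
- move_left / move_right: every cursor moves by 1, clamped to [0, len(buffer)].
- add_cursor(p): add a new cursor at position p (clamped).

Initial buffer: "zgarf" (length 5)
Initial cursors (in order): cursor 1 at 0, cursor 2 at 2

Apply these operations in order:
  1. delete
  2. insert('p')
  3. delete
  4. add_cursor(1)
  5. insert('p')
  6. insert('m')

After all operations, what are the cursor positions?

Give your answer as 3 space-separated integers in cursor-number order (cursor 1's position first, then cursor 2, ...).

Answer: 2 7 7

Derivation:
After op 1 (delete): buffer="zarf" (len 4), cursors c1@0 c2@1, authorship ....
After op 2 (insert('p')): buffer="pzparf" (len 6), cursors c1@1 c2@3, authorship 1.2...
After op 3 (delete): buffer="zarf" (len 4), cursors c1@0 c2@1, authorship ....
After op 4 (add_cursor(1)): buffer="zarf" (len 4), cursors c1@0 c2@1 c3@1, authorship ....
After op 5 (insert('p')): buffer="pzpparf" (len 7), cursors c1@1 c2@4 c3@4, authorship 1.23...
After op 6 (insert('m')): buffer="pmzppmmarf" (len 10), cursors c1@2 c2@7 c3@7, authorship 11.2323...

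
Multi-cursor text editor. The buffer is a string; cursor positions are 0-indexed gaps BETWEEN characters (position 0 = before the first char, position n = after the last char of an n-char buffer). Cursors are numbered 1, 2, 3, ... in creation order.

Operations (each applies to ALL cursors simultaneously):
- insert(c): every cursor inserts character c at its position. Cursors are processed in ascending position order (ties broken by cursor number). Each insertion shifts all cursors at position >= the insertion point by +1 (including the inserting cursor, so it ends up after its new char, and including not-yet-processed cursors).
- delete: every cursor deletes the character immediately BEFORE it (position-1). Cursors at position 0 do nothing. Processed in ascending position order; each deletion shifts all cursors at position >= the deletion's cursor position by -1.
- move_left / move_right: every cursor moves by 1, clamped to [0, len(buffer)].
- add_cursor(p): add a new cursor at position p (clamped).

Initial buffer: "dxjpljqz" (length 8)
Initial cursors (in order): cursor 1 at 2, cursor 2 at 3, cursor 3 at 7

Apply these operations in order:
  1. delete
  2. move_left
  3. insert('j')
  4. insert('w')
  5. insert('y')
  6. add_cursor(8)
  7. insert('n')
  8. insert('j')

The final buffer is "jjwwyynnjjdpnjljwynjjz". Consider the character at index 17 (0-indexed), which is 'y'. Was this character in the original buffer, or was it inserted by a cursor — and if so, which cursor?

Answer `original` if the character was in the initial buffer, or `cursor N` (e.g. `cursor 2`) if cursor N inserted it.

Answer: cursor 3

Derivation:
After op 1 (delete): buffer="dpljz" (len 5), cursors c1@1 c2@1 c3@4, authorship .....
After op 2 (move_left): buffer="dpljz" (len 5), cursors c1@0 c2@0 c3@3, authorship .....
After op 3 (insert('j')): buffer="jjdpljjz" (len 8), cursors c1@2 c2@2 c3@6, authorship 12...3..
After op 4 (insert('w')): buffer="jjwwdpljwjz" (len 11), cursors c1@4 c2@4 c3@9, authorship 1212...33..
After op 5 (insert('y')): buffer="jjwwyydpljwyjz" (len 14), cursors c1@6 c2@6 c3@12, authorship 121212...333..
After op 6 (add_cursor(8)): buffer="jjwwyydpljwyjz" (len 14), cursors c1@6 c2@6 c4@8 c3@12, authorship 121212...333..
After op 7 (insert('n')): buffer="jjwwyynndpnljwynjz" (len 18), cursors c1@8 c2@8 c4@11 c3@16, authorship 12121212..4.3333..
After op 8 (insert('j')): buffer="jjwwyynnjjdpnjljwynjjz" (len 22), cursors c1@10 c2@10 c4@14 c3@20, authorship 1212121212..44.33333..
Authorship (.=original, N=cursor N): 1 2 1 2 1 2 1 2 1 2 . . 4 4 . 3 3 3 3 3 . .
Index 17: author = 3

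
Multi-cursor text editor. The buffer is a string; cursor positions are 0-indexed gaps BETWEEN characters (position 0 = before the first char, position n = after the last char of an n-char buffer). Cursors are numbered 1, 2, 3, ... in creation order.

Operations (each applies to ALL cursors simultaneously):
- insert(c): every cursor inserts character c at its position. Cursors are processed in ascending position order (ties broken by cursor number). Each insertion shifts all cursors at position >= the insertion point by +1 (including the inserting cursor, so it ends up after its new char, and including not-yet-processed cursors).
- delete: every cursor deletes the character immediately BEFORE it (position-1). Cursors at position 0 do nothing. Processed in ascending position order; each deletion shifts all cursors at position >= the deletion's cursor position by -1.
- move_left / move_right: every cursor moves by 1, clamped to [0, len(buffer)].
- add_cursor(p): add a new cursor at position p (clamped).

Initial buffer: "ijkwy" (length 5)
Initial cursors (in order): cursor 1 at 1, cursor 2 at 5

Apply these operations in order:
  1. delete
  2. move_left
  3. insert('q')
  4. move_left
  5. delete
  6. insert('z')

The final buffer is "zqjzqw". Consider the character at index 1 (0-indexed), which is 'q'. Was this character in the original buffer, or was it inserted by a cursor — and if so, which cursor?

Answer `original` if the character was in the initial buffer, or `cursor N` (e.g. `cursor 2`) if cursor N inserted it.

Answer: cursor 1

Derivation:
After op 1 (delete): buffer="jkw" (len 3), cursors c1@0 c2@3, authorship ...
After op 2 (move_left): buffer="jkw" (len 3), cursors c1@0 c2@2, authorship ...
After op 3 (insert('q')): buffer="qjkqw" (len 5), cursors c1@1 c2@4, authorship 1..2.
After op 4 (move_left): buffer="qjkqw" (len 5), cursors c1@0 c2@3, authorship 1..2.
After op 5 (delete): buffer="qjqw" (len 4), cursors c1@0 c2@2, authorship 1.2.
After op 6 (insert('z')): buffer="zqjzqw" (len 6), cursors c1@1 c2@4, authorship 11.22.
Authorship (.=original, N=cursor N): 1 1 . 2 2 .
Index 1: author = 1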